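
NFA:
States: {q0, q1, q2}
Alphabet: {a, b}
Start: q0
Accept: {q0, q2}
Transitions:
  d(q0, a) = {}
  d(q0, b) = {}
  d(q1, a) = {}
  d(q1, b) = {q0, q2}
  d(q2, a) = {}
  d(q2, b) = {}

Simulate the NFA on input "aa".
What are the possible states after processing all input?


Start: {q0}
  --a--> {}
  --a--> {}

{} (empty set, no valid transitions)


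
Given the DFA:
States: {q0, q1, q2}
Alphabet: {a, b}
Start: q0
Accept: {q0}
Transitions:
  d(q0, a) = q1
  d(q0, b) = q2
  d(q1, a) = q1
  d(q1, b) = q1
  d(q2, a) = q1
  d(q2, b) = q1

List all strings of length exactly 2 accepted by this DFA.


All strings of length 2: 4 total
Accepted: 0

None


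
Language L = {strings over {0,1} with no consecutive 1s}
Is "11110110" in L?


'11' occurs at index 0

No, "11110110" is not in L


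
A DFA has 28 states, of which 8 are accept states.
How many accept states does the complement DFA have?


Complement swaps accept and non-accept states.
28 - 8 = 20

20


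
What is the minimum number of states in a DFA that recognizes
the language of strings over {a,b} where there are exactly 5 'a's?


States: count = 0, 1, ..., 5 (that's 6 states), plus a dead state for count > 5.
Total: 6 + 1 = 7. Accept = count-5 state.

7


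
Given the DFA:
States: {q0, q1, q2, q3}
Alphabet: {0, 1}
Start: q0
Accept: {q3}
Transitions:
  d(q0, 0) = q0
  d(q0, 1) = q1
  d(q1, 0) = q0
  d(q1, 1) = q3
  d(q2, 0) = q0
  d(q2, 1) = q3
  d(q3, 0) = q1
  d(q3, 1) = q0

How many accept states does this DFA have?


Accept states listed: {q3}
Counting: q3(1)

1


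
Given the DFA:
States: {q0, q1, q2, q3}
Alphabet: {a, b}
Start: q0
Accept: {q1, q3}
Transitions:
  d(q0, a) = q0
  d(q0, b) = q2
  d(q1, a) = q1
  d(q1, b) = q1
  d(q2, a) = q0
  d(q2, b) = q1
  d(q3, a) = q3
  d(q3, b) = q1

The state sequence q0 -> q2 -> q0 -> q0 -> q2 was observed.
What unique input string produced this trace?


Trace back each transition to find the symbol:
  q0 --[b]--> q2
  q2 --[a]--> q0
  q0 --[a]--> q0
  q0 --[b]--> q2

"baab"


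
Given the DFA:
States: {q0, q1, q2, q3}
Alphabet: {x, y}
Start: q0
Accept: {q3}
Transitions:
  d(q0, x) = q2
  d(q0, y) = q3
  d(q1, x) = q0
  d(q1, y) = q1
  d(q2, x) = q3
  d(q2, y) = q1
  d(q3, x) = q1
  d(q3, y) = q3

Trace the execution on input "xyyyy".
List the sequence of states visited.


Input: xyyyy
d(q0, x) = q2
d(q2, y) = q1
d(q1, y) = q1
d(q1, y) = q1
d(q1, y) = q1


q0 -> q2 -> q1 -> q1 -> q1 -> q1


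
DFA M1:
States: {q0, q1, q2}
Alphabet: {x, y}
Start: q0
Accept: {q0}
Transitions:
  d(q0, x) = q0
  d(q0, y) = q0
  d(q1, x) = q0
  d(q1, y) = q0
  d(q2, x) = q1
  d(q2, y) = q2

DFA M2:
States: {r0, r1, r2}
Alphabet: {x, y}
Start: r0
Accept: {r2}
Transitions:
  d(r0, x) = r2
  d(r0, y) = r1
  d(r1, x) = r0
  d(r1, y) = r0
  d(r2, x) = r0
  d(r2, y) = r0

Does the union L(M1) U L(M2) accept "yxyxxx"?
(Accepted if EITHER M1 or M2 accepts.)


M1: final=q0 accepted=True
M2: final=r0 accepted=False

Yes, union accepts


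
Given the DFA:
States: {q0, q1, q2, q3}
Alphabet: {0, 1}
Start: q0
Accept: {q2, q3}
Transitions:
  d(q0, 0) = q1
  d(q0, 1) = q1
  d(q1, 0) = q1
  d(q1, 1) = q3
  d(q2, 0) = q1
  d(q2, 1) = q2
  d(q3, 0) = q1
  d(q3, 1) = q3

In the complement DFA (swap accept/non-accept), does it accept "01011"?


Trace: q0 -> q1 -> q3 -> q1 -> q3 -> q3
Final: q3
Original accept: {q2, q3}
Complement: q3 is in original accept

No, complement rejects (original accepts)


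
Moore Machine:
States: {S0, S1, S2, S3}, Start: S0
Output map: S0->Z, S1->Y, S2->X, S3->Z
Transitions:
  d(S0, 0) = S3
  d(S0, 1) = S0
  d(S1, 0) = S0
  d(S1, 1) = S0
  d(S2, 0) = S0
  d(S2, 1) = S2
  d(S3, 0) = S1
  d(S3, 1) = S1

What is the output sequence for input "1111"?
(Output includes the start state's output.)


Start: S0 (output Z)
  --1--> S0 (output Z)
  --1--> S0 (output Z)
  --1--> S0 (output Z)
  --1--> S0 (output Z)

"ZZZZZ"


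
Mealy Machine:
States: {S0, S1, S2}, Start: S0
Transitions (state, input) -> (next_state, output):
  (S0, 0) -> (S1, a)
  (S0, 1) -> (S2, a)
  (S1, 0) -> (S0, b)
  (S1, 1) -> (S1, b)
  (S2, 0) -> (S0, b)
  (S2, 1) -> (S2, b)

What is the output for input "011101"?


Step-by-step:
  (S0, 0) -> (S1, a)
  (S1, 1) -> (S1, b)
  (S1, 1) -> (S1, b)
  (S1, 1) -> (S1, b)
  (S1, 0) -> (S0, b)
  (S0, 1) -> (S2, a)

"abbbba"


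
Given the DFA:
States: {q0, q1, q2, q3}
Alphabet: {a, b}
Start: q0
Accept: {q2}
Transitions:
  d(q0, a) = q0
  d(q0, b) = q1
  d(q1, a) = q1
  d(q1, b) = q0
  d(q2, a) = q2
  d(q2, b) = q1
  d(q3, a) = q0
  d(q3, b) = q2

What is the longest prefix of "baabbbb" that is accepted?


Run the DFA, marking each prefix where the state is accepting:
  "" -> q0 [reject]
  "b" -> q1 [reject]
  "ba" -> q1 [reject]
  "baa" -> q1 [reject]
  "baab" -> q0 [reject]
  "baabb" -> q1 [reject]
  "baabbb" -> q0 [reject]
  "baabbbb" -> q1 [reject]

No prefix is accepted


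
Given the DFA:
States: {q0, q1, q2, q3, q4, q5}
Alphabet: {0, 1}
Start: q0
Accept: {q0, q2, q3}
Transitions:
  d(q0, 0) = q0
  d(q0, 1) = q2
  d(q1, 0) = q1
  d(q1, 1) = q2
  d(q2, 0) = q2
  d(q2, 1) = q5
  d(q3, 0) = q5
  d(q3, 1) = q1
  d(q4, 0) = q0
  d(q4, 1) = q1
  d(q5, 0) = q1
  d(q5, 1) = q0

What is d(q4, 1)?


Looking up transition d(q4, 1)

q1


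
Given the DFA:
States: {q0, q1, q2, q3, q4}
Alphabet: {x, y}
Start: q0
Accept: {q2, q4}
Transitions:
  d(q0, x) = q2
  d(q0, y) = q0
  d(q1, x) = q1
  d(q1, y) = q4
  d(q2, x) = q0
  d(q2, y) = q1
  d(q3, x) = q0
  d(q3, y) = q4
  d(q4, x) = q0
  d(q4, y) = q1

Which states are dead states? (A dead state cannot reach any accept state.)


Forward reachability from each state:
  q0 -> reaches accept state q2 (live)
  q1 -> reaches accept state q2 (live)
  q2 -> reaches accept state q2 (live)
  q3 -> reaches accept state q2 (live)
  q4 -> reaches accept state q2 (live)

None (all states can reach an accept state)


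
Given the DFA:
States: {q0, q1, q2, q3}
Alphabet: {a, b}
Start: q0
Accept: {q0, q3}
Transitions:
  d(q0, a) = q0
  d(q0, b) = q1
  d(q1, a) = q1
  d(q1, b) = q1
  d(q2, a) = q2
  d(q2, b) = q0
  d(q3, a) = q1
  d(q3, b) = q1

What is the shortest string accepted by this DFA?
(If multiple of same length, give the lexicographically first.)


BFS by string length (lex-first path to each state shown):
  len 0: q0<-""
Found accept state at length 0.

"" (empty string)


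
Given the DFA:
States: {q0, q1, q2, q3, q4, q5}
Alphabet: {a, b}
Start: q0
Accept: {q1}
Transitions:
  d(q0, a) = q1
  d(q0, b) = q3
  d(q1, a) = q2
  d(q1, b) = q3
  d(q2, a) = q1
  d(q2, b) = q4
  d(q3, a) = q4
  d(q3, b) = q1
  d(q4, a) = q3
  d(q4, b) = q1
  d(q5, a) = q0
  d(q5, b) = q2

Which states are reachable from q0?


BFS from q0:
  layer 0: {q0}
  layer 1: {q1, q3}
  layer 2: {q2, q4}

{q0, q1, q2, q3, q4}


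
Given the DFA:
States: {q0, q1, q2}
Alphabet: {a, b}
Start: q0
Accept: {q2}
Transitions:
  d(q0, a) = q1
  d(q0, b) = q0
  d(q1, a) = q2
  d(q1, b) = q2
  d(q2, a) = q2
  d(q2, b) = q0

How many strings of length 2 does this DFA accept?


Enumerating all length-2 strings:
  "aa" -> q2 [accept]
  "ab" -> q2 [accept]
  "ba" -> q1 [reject]
  "bb" -> q0 [reject]

2 out of 4


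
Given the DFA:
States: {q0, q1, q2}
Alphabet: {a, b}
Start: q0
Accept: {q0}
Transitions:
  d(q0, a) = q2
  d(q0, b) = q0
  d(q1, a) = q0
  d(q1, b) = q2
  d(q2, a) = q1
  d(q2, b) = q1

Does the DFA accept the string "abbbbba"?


Trace: q0 -> q2 -> q1 -> q2 -> q1 -> q2 -> q1 -> q0
Final state: q0
Accept states: {q0}

Yes, accepted (final state q0 is an accept state)


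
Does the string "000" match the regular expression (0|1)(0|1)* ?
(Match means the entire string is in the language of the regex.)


|string| = 3; first = '0'; last = '0'

Yes, "000" matches (0|1)(0|1)*


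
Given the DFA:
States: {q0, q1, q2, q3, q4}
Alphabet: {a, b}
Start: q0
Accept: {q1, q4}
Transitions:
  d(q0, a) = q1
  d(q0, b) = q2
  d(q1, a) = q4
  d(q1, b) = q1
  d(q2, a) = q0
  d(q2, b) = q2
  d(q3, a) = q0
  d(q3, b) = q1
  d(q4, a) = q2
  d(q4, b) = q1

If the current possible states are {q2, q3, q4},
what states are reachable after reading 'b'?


Apply transition on 'b' from each current state:
  d(q2, b) = q2
  d(q3, b) = q1
  d(q4, b) = q1

{q1, q2}


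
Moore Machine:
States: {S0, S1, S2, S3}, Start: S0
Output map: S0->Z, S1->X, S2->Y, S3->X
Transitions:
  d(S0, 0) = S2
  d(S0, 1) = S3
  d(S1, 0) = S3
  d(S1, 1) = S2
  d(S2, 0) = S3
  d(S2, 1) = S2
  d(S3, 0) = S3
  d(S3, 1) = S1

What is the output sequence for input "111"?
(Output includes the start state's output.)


Start: S0 (output Z)
  --1--> S3 (output X)
  --1--> S1 (output X)
  --1--> S2 (output Y)

"ZXXY"


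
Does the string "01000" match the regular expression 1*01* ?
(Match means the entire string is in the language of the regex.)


|string| = 5; first = '0'; last = '0'

No, "01000" does not match 1*01*


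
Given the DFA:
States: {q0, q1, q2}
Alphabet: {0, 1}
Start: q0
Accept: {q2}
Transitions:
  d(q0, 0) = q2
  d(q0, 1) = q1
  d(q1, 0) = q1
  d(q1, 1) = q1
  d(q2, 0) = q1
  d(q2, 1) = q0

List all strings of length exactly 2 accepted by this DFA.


All strings of length 2: 4 total
Accepted: 0

None


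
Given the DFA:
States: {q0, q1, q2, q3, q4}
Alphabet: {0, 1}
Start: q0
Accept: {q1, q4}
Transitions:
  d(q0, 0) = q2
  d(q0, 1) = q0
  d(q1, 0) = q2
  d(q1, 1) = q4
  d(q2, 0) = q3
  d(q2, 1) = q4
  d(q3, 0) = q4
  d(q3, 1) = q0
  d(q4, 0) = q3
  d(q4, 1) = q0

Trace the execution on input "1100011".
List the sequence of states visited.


Input: 1100011
d(q0, 1) = q0
d(q0, 1) = q0
d(q0, 0) = q2
d(q2, 0) = q3
d(q3, 0) = q4
d(q4, 1) = q0
d(q0, 1) = q0


q0 -> q0 -> q0 -> q2 -> q3 -> q4 -> q0 -> q0


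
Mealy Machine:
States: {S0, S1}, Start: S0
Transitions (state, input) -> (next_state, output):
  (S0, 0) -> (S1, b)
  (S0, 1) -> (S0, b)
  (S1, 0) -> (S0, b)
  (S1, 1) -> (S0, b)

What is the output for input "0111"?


Step-by-step:
  (S0, 0) -> (S1, b)
  (S1, 1) -> (S0, b)
  (S0, 1) -> (S0, b)
  (S0, 1) -> (S0, b)

"bbbb"


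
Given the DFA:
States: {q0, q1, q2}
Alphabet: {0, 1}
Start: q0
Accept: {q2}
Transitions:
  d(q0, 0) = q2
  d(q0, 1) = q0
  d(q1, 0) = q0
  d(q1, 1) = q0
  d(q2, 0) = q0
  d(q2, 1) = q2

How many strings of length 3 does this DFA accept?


Enumerating all length-3 strings:
  "000" -> q2 [accept]
  "001" -> q0 [reject]
  "010" -> q0 [reject]
  "011" -> q2 [accept]
  "100" -> q0 [reject]
  "101" -> q2 [accept]
  "110" -> q2 [accept]
  "111" -> q0 [reject]

4 out of 8


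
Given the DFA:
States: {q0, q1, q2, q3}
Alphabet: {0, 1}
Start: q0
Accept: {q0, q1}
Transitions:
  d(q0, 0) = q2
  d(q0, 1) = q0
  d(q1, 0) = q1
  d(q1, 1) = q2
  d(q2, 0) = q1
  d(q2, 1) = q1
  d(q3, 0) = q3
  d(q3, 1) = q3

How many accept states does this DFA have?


Accept states listed: {q0, q1}
Counting: q0(1) q1(2)

2


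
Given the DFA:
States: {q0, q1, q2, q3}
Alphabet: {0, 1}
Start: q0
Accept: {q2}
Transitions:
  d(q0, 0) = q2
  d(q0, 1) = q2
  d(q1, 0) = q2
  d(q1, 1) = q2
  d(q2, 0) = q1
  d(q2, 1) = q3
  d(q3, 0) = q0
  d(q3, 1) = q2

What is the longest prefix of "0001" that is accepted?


Run the DFA, marking each prefix where the state is accepting:
  "" -> q0 [reject]
  "0" -> q2 [accept]
  "00" -> q1 [reject]
  "000" -> q2 [accept]
  "0001" -> q3 [reject]

"000"


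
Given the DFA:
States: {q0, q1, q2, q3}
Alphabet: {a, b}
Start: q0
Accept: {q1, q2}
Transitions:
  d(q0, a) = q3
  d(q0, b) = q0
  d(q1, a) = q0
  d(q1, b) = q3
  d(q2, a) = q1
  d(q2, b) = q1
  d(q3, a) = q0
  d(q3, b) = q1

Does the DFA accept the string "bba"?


Trace: q0 -> q0 -> q0 -> q3
Final state: q3
Accept states: {q1, q2}

No, rejected (final state q3 is not an accept state)


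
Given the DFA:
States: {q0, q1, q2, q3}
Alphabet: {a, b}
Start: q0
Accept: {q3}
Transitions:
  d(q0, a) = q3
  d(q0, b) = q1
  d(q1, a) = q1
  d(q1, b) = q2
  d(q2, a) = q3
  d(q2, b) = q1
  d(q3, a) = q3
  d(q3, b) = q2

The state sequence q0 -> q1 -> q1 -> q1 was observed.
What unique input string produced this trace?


Trace back each transition to find the symbol:
  q0 --[b]--> q1
  q1 --[a]--> q1
  q1 --[a]--> q1

"baa"


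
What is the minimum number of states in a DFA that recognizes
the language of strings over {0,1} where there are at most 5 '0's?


States: count = 0, 1, ..., 5 (all accepting; 6 states), plus a dead state for count > 5.
Total: 6 + 1 = 7.

7


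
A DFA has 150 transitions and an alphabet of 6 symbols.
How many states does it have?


Each state has exactly one transition per symbol.
states = transitions / |alphabet| = 150 / 6 = 25

25


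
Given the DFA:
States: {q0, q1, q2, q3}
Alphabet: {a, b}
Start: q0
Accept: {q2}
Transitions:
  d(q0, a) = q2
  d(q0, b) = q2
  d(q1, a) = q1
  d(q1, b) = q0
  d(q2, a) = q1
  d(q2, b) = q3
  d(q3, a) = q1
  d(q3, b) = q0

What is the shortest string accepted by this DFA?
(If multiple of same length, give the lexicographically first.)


BFS by string length (lex-first path to each state shown):
  len 0: q0<-""
  len 1: q2<-"a"
Found accept state at length 1.

"a"


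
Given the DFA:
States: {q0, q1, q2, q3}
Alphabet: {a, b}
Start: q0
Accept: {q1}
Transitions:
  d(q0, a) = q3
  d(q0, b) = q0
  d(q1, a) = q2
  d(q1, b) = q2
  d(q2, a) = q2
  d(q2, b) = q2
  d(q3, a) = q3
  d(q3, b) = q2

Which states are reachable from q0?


BFS from q0:
  layer 0: {q0}
  layer 1: {q3}
  layer 2: {q2}

{q0, q2, q3}


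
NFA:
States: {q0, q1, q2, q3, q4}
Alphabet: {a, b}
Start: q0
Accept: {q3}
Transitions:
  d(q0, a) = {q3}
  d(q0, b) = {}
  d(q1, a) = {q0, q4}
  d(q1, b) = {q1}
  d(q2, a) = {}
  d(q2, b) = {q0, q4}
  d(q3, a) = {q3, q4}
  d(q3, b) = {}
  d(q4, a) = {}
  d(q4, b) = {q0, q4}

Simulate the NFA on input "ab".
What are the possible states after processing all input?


Start: {q0}
  --a--> {q3}
  --b--> {}

{} (empty set, no valid transitions)


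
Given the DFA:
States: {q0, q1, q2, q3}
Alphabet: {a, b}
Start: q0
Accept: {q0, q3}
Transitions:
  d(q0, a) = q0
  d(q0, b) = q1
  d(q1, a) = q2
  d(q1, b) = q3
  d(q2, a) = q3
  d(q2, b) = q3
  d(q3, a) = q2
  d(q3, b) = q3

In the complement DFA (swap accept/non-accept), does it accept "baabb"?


Trace: q0 -> q1 -> q2 -> q3 -> q3 -> q3
Final: q3
Original accept: {q0, q3}
Complement: q3 is in original accept

No, complement rejects (original accepts)


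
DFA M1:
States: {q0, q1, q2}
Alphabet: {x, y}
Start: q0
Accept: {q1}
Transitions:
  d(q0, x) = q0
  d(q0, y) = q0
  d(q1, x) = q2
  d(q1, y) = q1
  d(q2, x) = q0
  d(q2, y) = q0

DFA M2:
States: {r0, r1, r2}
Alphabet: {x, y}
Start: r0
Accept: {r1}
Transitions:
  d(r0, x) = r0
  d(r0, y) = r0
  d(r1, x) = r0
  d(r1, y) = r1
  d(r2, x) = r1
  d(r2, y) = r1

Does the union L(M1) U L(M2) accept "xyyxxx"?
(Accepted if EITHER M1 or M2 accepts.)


M1: final=q0 accepted=False
M2: final=r0 accepted=False

No, union rejects (neither accepts)


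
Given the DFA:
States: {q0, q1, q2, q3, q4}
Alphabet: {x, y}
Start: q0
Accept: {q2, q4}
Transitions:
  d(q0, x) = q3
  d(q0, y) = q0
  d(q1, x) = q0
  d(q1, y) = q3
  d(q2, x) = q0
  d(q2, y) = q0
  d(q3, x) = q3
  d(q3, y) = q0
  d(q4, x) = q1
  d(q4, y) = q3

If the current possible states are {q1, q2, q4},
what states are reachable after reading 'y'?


Apply transition on 'y' from each current state:
  d(q1, y) = q3
  d(q2, y) = q0
  d(q4, y) = q3

{q0, q3}


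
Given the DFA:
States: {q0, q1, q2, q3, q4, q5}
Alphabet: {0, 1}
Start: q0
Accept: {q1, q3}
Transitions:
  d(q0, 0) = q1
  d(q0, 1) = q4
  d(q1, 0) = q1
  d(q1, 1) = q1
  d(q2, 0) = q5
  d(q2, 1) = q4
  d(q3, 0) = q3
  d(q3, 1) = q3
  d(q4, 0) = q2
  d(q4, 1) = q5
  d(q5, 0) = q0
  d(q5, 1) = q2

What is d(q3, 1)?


Looking up transition d(q3, 1)

q3


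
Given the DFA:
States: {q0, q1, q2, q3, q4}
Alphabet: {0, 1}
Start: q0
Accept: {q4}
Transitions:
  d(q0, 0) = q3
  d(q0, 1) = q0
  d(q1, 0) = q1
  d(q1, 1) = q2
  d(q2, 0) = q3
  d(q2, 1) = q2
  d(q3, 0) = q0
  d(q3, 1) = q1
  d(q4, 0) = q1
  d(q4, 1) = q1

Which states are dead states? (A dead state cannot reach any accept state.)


Forward reachability from each state:
  q0 -> reaches {q0, q1, q2, q3}, no accept state (dead)
  q1 -> reaches {q0, q1, q2, q3}, no accept state (dead)
  q2 -> reaches {q0, q1, q2, q3}, no accept state (dead)
  q3 -> reaches {q0, q1, q2, q3}, no accept state (dead)
  q4 -> reaches accept state q4 (live)

{q0, q1, q2, q3}


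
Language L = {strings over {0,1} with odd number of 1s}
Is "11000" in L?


count('1') = 2; 2 mod 2 = 0

No, "11000" is not in L


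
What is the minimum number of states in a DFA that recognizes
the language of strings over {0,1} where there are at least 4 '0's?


States: count = 0, 1, ..., 3, and a final '>= 4' state.
Total: 4 + 1 = 5. Accept = '>= 4' state.

5


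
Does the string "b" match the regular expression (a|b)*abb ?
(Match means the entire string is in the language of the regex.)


|string| = 1; first = 'b'; last = 'b'

No, "b" does not match (a|b)*abb


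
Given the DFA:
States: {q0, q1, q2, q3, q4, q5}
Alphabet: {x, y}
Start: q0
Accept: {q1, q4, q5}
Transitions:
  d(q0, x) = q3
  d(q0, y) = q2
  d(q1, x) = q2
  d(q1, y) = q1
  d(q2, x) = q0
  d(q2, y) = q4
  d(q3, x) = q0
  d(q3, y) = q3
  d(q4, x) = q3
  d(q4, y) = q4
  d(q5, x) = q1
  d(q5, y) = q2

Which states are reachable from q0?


BFS from q0:
  layer 0: {q0}
  layer 1: {q2, q3}
  layer 2: {q4}

{q0, q2, q3, q4}


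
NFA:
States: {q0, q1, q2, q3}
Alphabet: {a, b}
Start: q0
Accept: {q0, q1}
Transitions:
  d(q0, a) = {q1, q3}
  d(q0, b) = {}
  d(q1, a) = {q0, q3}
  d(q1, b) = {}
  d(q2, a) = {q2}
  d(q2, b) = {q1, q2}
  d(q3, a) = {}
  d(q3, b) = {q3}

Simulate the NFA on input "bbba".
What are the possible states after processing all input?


Start: {q0}
  --b--> {}
  --b--> {}
  --b--> {}
  --a--> {}

{} (empty set, no valid transitions)


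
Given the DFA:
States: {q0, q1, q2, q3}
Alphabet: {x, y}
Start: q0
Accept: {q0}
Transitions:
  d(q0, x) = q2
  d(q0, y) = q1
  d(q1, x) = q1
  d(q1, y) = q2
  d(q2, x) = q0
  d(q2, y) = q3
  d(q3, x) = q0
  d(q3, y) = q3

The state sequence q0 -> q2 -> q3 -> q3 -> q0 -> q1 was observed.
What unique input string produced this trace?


Trace back each transition to find the symbol:
  q0 --[x]--> q2
  q2 --[y]--> q3
  q3 --[y]--> q3
  q3 --[x]--> q0
  q0 --[y]--> q1

"xyyxy"


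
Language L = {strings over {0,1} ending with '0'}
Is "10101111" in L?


last symbol = '1'

No, "10101111" is not in L


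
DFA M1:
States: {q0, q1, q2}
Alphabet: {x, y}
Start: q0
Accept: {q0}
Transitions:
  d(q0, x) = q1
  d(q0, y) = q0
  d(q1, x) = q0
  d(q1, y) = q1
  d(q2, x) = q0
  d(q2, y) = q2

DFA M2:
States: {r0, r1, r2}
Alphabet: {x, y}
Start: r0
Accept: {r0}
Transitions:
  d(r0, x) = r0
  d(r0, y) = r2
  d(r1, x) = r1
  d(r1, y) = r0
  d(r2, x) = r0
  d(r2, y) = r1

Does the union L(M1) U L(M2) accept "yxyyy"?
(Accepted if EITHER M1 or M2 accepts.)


M1: final=q1 accepted=False
M2: final=r0 accepted=True

Yes, union accepts


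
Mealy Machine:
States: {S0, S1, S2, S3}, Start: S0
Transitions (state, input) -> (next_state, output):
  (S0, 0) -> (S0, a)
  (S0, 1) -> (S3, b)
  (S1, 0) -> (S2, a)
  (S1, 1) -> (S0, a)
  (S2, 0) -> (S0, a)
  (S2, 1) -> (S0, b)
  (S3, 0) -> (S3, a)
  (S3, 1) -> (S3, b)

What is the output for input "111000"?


Step-by-step:
  (S0, 1) -> (S3, b)
  (S3, 1) -> (S3, b)
  (S3, 1) -> (S3, b)
  (S3, 0) -> (S3, a)
  (S3, 0) -> (S3, a)
  (S3, 0) -> (S3, a)

"bbbaaa"


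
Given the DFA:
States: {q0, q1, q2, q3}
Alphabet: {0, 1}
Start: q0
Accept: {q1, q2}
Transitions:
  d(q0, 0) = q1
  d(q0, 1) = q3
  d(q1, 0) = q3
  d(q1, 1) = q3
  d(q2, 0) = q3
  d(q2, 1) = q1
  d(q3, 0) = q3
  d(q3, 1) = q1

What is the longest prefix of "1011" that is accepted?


Run the DFA, marking each prefix where the state is accepting:
  "" -> q0 [reject]
  "1" -> q3 [reject]
  "10" -> q3 [reject]
  "101" -> q1 [accept]
  "1011" -> q3 [reject]

"101"


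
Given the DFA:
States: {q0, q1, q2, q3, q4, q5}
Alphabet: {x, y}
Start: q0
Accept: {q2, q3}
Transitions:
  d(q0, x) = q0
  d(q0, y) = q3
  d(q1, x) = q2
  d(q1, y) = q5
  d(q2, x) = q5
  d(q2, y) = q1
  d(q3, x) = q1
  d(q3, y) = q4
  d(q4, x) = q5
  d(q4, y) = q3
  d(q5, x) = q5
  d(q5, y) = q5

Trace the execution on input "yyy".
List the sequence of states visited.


Input: yyy
d(q0, y) = q3
d(q3, y) = q4
d(q4, y) = q3


q0 -> q3 -> q4 -> q3


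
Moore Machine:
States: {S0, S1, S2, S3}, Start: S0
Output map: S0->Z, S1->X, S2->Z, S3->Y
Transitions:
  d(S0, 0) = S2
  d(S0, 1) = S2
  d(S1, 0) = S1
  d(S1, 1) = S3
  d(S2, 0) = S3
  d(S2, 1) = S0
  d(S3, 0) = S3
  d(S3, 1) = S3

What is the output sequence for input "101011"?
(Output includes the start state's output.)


Start: S0 (output Z)
  --1--> S2 (output Z)
  --0--> S3 (output Y)
  --1--> S3 (output Y)
  --0--> S3 (output Y)
  --1--> S3 (output Y)
  --1--> S3 (output Y)

"ZZYYYYY"


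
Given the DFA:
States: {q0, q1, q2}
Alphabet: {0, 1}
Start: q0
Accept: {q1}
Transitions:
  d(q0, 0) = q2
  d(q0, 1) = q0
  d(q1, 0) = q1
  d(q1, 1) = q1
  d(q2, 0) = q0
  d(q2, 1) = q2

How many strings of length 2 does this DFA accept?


Enumerating all length-2 strings:
  "00" -> q0 [reject]
  "01" -> q2 [reject]
  "10" -> q2 [reject]
  "11" -> q0 [reject]

0 out of 4


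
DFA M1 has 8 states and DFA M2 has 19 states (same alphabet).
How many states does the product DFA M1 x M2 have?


Product construction pairs every M1 state with every M2 state.
8 * 19 = 152

152


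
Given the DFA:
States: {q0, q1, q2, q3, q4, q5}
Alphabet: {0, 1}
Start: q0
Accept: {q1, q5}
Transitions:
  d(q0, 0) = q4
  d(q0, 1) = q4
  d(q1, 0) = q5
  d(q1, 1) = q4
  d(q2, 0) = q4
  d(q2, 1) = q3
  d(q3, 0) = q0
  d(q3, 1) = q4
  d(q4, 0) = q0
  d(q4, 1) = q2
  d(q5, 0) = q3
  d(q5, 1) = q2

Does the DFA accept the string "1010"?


Trace: q0 -> q4 -> q0 -> q4 -> q0
Final state: q0
Accept states: {q1, q5}

No, rejected (final state q0 is not an accept state)


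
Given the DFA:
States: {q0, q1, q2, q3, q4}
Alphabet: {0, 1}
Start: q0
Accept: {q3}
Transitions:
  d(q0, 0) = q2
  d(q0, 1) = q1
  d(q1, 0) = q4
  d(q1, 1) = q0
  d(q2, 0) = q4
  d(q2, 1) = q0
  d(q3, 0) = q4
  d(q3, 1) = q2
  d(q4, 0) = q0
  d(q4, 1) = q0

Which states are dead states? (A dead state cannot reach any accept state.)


Forward reachability from each state:
  q0 -> reaches {q0, q1, q2, q4}, no accept state (dead)
  q1 -> reaches {q0, q1, q2, q4}, no accept state (dead)
  q2 -> reaches {q0, q1, q2, q4}, no accept state (dead)
  q3 -> reaches accept state q3 (live)
  q4 -> reaches {q0, q1, q2, q4}, no accept state (dead)

{q0, q1, q2, q4}


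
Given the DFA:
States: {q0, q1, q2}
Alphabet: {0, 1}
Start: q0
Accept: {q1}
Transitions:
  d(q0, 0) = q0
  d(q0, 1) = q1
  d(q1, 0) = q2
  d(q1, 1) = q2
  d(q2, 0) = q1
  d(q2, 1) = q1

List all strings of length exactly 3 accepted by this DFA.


All strings of length 3: 8 total
Accepted: 5

"001", "100", "101", "110", "111"


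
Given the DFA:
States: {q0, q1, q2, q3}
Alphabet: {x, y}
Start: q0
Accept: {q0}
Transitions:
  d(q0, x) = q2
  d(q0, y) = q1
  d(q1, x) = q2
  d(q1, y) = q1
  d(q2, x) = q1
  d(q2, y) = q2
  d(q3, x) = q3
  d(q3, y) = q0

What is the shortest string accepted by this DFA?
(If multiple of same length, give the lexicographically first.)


BFS by string length (lex-first path to each state shown):
  len 0: q0<-""
Found accept state at length 0.

"" (empty string)


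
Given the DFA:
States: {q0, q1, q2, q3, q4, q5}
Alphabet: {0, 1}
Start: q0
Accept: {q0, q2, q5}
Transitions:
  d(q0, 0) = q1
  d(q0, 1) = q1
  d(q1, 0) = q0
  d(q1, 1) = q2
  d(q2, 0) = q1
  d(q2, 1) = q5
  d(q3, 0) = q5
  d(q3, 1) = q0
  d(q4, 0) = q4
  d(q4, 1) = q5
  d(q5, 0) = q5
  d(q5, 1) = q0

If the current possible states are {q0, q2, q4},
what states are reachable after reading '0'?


Apply transition on '0' from each current state:
  d(q0, 0) = q1
  d(q2, 0) = q1
  d(q4, 0) = q4

{q1, q4}


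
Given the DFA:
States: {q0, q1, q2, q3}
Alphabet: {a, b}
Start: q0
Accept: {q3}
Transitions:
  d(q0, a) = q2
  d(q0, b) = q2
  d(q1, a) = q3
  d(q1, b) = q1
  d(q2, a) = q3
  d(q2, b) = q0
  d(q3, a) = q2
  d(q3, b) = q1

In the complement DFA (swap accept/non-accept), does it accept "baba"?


Trace: q0 -> q2 -> q3 -> q1 -> q3
Final: q3
Original accept: {q3}
Complement: q3 is in original accept

No, complement rejects (original accepts)


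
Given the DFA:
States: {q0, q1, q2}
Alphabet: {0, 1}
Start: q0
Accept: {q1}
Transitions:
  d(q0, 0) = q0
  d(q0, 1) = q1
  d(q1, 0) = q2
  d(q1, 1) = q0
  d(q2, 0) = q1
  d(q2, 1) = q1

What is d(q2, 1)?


Looking up transition d(q2, 1)

q1


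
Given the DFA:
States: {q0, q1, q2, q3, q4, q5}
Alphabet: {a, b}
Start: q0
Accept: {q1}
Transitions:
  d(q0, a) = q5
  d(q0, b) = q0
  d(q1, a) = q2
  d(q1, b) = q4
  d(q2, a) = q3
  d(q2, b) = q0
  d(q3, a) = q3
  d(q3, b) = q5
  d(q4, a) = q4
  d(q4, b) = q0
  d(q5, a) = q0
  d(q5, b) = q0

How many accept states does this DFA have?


Accept states listed: {q1}
Counting: q1(1)

1


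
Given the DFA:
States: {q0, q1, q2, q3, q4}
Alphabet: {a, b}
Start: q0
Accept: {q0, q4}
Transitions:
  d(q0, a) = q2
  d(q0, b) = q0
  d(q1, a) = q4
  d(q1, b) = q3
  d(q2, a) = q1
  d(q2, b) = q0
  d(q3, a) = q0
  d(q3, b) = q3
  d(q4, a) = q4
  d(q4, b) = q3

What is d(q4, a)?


Looking up transition d(q4, a)

q4


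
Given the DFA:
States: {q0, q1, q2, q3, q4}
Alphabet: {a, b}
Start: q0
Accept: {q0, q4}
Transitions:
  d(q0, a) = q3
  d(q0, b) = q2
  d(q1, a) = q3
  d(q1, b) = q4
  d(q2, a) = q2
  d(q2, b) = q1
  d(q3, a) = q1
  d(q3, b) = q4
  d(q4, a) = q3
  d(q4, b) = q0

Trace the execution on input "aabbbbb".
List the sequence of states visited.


Input: aabbbbb
d(q0, a) = q3
d(q3, a) = q1
d(q1, b) = q4
d(q4, b) = q0
d(q0, b) = q2
d(q2, b) = q1
d(q1, b) = q4


q0 -> q3 -> q1 -> q4 -> q0 -> q2 -> q1 -> q4


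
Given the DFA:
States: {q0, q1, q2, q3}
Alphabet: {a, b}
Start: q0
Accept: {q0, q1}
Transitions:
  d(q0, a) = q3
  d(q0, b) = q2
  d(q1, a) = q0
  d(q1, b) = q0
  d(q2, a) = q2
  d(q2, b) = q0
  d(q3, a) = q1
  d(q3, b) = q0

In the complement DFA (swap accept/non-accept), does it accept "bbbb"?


Trace: q0 -> q2 -> q0 -> q2 -> q0
Final: q0
Original accept: {q0, q1}
Complement: q0 is in original accept

No, complement rejects (original accepts)


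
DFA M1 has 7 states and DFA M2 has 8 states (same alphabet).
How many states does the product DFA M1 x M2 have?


Product construction pairs every M1 state with every M2 state.
7 * 8 = 56

56


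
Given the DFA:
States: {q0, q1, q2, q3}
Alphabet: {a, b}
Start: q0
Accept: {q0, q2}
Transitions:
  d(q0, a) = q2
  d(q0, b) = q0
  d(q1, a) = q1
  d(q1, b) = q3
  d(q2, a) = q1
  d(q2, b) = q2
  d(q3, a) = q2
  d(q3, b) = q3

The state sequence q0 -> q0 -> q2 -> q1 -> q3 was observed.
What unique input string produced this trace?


Trace back each transition to find the symbol:
  q0 --[b]--> q0
  q0 --[a]--> q2
  q2 --[a]--> q1
  q1 --[b]--> q3

"baab"


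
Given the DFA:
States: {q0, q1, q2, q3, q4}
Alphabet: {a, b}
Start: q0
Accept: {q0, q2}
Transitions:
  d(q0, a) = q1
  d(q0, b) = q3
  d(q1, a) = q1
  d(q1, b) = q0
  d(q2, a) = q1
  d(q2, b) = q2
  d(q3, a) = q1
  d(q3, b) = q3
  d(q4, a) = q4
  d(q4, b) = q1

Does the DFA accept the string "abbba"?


Trace: q0 -> q1 -> q0 -> q3 -> q3 -> q1
Final state: q1
Accept states: {q0, q2}

No, rejected (final state q1 is not an accept state)


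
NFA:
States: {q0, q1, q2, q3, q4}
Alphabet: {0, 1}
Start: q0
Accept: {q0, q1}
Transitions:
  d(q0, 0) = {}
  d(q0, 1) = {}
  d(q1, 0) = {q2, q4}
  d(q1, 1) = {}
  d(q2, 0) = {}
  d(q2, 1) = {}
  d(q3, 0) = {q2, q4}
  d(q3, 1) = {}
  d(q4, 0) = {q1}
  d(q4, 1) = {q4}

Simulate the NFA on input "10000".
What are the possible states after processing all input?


Start: {q0}
  --1--> {}
  --0--> {}
  --0--> {}
  --0--> {}
  --0--> {}

{} (empty set, no valid transitions)


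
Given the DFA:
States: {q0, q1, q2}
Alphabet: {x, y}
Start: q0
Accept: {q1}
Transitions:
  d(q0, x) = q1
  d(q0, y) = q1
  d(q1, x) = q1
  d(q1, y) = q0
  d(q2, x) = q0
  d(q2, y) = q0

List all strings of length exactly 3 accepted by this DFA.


All strings of length 3: 8 total
Accepted: 6

"xxx", "xyx", "xyy", "yxx", "yyx", "yyy"


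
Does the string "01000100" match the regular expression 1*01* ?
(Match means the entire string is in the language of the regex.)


|string| = 8; first = '0'; last = '0'

No, "01000100" does not match 1*01*


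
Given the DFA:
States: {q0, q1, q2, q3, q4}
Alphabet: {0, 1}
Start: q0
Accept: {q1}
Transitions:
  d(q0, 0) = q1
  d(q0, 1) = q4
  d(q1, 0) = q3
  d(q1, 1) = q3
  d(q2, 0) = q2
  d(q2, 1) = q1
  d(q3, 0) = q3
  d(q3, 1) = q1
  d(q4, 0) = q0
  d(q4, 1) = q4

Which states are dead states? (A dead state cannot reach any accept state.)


Forward reachability from each state:
  q0 -> reaches accept state q1 (live)
  q1 -> reaches accept state q1 (live)
  q2 -> reaches accept state q1 (live)
  q3 -> reaches accept state q1 (live)
  q4 -> reaches accept state q1 (live)

None (all states can reach an accept state)


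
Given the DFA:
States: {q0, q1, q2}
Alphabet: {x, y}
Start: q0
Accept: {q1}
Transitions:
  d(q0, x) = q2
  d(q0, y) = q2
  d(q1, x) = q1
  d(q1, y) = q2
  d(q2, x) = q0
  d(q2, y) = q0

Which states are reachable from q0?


BFS from q0:
  layer 0: {q0}
  layer 1: {q2}

{q0, q2}


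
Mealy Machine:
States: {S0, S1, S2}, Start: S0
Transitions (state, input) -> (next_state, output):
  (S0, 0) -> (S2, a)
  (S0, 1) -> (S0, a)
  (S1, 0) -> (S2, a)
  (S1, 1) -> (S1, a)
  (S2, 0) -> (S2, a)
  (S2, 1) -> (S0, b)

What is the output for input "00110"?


Step-by-step:
  (S0, 0) -> (S2, a)
  (S2, 0) -> (S2, a)
  (S2, 1) -> (S0, b)
  (S0, 1) -> (S0, a)
  (S0, 0) -> (S2, a)

"aabaa"


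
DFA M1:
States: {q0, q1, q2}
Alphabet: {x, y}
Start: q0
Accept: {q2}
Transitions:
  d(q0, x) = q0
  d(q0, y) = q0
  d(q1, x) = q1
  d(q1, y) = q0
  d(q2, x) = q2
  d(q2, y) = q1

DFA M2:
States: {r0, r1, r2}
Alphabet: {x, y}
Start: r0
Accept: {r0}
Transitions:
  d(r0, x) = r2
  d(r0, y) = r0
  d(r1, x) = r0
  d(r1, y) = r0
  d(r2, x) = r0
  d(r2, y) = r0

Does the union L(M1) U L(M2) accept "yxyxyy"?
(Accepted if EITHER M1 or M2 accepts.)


M1: final=q0 accepted=False
M2: final=r0 accepted=True

Yes, union accepts


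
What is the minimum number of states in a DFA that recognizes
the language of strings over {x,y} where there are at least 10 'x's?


States: count = 0, 1, ..., 9, and a final '>= 10' state.
Total: 10 + 1 = 11. Accept = '>= 10' state.

11


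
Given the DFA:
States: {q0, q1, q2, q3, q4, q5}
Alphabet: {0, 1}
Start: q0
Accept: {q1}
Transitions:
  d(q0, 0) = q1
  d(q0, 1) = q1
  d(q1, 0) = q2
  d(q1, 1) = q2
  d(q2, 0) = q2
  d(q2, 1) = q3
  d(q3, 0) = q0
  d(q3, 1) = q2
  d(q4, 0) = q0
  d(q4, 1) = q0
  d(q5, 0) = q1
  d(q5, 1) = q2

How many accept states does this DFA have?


Accept states listed: {q1}
Counting: q1(1)

1


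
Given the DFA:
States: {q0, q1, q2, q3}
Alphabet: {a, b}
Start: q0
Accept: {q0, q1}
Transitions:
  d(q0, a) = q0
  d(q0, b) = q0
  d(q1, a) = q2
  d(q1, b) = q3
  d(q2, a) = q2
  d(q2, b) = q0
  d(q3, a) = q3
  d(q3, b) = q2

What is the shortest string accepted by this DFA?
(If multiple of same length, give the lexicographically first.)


BFS by string length (lex-first path to each state shown):
  len 0: q0<-""
Found accept state at length 0.

"" (empty string)


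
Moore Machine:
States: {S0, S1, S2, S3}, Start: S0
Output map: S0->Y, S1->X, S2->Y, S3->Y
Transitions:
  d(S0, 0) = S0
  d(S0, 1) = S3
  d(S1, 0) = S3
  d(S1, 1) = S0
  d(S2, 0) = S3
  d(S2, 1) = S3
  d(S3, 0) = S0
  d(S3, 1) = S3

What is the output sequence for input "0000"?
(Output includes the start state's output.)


Start: S0 (output Y)
  --0--> S0 (output Y)
  --0--> S0 (output Y)
  --0--> S0 (output Y)
  --0--> S0 (output Y)

"YYYYY"


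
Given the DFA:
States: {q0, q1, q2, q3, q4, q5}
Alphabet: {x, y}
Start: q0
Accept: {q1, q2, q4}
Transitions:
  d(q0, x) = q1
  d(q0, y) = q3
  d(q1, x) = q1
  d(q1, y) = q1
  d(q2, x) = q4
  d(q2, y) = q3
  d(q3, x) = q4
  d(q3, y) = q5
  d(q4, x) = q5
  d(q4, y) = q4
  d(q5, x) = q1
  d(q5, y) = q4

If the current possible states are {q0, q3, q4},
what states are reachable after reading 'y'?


Apply transition on 'y' from each current state:
  d(q0, y) = q3
  d(q3, y) = q5
  d(q4, y) = q4

{q3, q4, q5}


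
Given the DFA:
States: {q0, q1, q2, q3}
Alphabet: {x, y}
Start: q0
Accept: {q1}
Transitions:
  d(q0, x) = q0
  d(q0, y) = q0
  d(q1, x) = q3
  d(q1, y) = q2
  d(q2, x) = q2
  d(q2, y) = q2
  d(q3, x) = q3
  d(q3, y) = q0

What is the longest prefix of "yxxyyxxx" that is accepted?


Run the DFA, marking each prefix where the state is accepting:
  "" -> q0 [reject]
  "y" -> q0 [reject]
  "yx" -> q0 [reject]
  "yxx" -> q0 [reject]
  "yxxy" -> q0 [reject]
  "yxxyy" -> q0 [reject]
  "yxxyyx" -> q0 [reject]
  "yxxyyxx" -> q0 [reject]
  "yxxyyxxx" -> q0 [reject]

No prefix is accepted


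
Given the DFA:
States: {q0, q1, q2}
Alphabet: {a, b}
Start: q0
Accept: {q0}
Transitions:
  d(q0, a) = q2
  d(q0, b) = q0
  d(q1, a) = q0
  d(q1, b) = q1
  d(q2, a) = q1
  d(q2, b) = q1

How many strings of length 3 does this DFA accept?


Enumerating all length-3 strings:
  "aaa" -> q0 [accept]
  "aab" -> q1 [reject]
  "aba" -> q0 [accept]
  "abb" -> q1 [reject]
  "baa" -> q1 [reject]
  "bab" -> q1 [reject]
  "bba" -> q2 [reject]
  "bbb" -> q0 [accept]

3 out of 8


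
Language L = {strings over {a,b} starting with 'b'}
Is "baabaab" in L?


first symbol = 'b'

Yes, "baabaab" is in L


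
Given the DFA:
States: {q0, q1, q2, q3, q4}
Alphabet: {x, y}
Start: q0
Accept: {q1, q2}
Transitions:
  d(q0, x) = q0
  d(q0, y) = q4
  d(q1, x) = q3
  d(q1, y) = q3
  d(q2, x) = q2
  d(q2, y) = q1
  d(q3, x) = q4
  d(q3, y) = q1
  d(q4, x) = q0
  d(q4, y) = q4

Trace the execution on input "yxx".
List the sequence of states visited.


Input: yxx
d(q0, y) = q4
d(q4, x) = q0
d(q0, x) = q0


q0 -> q4 -> q0 -> q0


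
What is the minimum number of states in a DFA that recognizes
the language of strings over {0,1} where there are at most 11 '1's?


States: count = 0, 1, ..., 11 (all accepting; 12 states), plus a dead state for count > 11.
Total: 12 + 1 = 13.

13


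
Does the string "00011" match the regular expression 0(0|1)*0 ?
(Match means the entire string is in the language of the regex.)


|string| = 5; first = '0'; last = '1'

No, "00011" does not match 0(0|1)*0


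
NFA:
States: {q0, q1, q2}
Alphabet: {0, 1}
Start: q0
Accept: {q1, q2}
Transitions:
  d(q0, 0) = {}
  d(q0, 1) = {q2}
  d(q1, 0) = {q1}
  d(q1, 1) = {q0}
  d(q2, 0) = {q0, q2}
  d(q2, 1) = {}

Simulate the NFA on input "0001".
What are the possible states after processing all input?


Start: {q0}
  --0--> {}
  --0--> {}
  --0--> {}
  --1--> {}

{} (empty set, no valid transitions)


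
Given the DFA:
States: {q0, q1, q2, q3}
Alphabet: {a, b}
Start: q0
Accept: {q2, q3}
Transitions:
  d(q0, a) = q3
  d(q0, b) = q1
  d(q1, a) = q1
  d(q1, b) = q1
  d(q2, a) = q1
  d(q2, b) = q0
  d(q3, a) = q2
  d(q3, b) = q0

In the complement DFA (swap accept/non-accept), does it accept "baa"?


Trace: q0 -> q1 -> q1 -> q1
Final: q1
Original accept: {q2, q3}
Complement: q1 is not in original accept

Yes, complement accepts (original rejects)


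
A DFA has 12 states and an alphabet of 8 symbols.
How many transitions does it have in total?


Each state has exactly one transition per symbol.
12 * 8 = 96

96


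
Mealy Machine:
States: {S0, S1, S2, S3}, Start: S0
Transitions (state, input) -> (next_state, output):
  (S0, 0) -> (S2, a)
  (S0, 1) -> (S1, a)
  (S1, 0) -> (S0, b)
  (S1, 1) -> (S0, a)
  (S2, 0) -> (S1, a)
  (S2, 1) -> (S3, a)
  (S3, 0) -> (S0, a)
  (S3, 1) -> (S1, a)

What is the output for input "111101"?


Step-by-step:
  (S0, 1) -> (S1, a)
  (S1, 1) -> (S0, a)
  (S0, 1) -> (S1, a)
  (S1, 1) -> (S0, a)
  (S0, 0) -> (S2, a)
  (S2, 1) -> (S3, a)

"aaaaaa"


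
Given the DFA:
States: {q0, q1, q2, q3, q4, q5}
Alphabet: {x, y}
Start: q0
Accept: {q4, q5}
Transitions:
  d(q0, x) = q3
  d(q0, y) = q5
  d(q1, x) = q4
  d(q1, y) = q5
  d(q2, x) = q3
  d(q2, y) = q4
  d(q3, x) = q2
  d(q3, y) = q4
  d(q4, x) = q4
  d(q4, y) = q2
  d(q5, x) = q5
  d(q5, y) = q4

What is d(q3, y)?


Looking up transition d(q3, y)

q4


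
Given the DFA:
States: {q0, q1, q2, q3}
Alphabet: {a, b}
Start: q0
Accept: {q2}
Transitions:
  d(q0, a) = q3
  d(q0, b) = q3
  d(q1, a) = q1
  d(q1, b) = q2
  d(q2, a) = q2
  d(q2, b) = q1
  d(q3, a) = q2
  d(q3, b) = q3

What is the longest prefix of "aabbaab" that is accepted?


Run the DFA, marking each prefix where the state is accepting:
  "" -> q0 [reject]
  "a" -> q3 [reject]
  "aa" -> q2 [accept]
  "aab" -> q1 [reject]
  "aabb" -> q2 [accept]
  "aabba" -> q2 [accept]
  "aabbaa" -> q2 [accept]
  "aabbaab" -> q1 [reject]

"aabbaa"


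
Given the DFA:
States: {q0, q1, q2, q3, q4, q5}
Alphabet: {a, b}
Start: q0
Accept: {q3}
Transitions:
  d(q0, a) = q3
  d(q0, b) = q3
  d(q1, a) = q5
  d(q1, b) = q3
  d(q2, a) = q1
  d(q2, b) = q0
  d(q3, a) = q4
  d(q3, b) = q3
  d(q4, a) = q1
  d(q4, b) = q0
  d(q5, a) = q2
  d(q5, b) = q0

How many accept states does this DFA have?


Accept states listed: {q3}
Counting: q3(1)

1


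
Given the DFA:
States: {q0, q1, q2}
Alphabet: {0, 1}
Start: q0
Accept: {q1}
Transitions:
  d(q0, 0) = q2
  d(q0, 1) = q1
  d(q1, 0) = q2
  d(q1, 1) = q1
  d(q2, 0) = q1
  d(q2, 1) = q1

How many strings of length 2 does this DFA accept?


Enumerating all length-2 strings:
  "00" -> q1 [accept]
  "01" -> q1 [accept]
  "10" -> q2 [reject]
  "11" -> q1 [accept]

3 out of 4


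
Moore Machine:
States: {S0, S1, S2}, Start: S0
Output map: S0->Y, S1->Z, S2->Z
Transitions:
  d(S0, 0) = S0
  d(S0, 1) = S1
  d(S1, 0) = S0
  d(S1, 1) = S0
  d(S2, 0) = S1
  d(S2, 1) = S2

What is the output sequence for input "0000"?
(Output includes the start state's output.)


Start: S0 (output Y)
  --0--> S0 (output Y)
  --0--> S0 (output Y)
  --0--> S0 (output Y)
  --0--> S0 (output Y)

"YYYYY"


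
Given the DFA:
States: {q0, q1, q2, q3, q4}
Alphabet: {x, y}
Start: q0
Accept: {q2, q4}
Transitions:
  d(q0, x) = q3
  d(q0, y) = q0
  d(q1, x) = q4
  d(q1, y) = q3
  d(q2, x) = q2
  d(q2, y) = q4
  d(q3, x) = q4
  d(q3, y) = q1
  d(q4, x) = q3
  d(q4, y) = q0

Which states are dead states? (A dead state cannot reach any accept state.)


Forward reachability from each state:
  q0 -> reaches accept state q4 (live)
  q1 -> reaches accept state q4 (live)
  q2 -> reaches accept state q2 (live)
  q3 -> reaches accept state q4 (live)
  q4 -> reaches accept state q4 (live)

None (all states can reach an accept state)


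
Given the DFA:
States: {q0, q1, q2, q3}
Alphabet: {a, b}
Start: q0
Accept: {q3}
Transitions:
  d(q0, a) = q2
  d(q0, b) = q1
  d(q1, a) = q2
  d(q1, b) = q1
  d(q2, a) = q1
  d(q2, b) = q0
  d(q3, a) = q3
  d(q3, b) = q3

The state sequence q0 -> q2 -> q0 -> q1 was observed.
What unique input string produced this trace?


Trace back each transition to find the symbol:
  q0 --[a]--> q2
  q2 --[b]--> q0
  q0 --[b]--> q1

"abb"


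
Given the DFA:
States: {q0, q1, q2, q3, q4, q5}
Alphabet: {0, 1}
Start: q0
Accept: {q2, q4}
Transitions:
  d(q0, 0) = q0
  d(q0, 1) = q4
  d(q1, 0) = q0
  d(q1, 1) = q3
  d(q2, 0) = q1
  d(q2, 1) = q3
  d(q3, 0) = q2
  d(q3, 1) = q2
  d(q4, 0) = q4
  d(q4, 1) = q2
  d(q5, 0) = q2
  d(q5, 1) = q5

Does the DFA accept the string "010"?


Trace: q0 -> q0 -> q4 -> q4
Final state: q4
Accept states: {q2, q4}

Yes, accepted (final state q4 is an accept state)


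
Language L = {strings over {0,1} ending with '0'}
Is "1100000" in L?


last symbol = '0'

Yes, "1100000" is in L


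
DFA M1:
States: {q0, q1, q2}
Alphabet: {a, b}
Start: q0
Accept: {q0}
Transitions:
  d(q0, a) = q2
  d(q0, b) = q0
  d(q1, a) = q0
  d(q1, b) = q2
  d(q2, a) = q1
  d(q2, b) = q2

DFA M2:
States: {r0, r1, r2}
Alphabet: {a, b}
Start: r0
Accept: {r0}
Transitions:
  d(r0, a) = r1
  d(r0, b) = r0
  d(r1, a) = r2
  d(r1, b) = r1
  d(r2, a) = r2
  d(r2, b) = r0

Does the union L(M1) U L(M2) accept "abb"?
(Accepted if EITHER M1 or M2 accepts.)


M1: final=q2 accepted=False
M2: final=r1 accepted=False

No, union rejects (neither accepts)
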